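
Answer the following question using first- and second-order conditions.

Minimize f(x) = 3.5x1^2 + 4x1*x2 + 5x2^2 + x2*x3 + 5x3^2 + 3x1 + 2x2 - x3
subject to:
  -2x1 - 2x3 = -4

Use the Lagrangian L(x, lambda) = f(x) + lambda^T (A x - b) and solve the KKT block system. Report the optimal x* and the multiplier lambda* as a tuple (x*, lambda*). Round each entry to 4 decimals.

Form the Lagrangian:
  L(x, lambda) = (1/2) x^T Q x + c^T x + lambda^T (A x - b)
Stationarity (grad_x L = 0): Q x + c + A^T lambda = 0.
Primal feasibility: A x = b.

This gives the KKT block system:
  [ Q   A^T ] [ x     ]   [-c ]
  [ A    0  ] [ lambda ] = [ b ]

Solving the linear system:
  x*      = (1.0683, -0.7205, 0.9317)
  lambda* = (3.7981)
  f(x*)   = 8.0124

x* = (1.0683, -0.7205, 0.9317), lambda* = (3.7981)


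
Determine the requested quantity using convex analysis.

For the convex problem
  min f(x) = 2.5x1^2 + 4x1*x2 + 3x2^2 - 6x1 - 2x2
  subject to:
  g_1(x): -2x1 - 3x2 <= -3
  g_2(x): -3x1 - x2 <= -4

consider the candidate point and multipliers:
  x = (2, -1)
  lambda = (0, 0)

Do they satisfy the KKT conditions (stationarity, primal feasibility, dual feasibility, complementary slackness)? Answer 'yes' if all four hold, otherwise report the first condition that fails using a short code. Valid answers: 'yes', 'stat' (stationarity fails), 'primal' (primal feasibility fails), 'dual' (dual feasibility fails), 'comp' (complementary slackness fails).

Gradient of f: grad f(x) = Q x + c = (0, 0)
Constraint values g_i(x) = a_i^T x - b_i:
  g_1((2, -1)) = 2
  g_2((2, -1)) = -1
Stationarity residual: grad f(x) + sum_i lambda_i a_i = (0, 0)
  -> stationarity OK
Primal feasibility (all g_i <= 0): FAILS
Dual feasibility (all lambda_i >= 0): OK
Complementary slackness (lambda_i * g_i(x) = 0 for all i): OK

Verdict: the first failing condition is primal_feasibility -> primal.

primal


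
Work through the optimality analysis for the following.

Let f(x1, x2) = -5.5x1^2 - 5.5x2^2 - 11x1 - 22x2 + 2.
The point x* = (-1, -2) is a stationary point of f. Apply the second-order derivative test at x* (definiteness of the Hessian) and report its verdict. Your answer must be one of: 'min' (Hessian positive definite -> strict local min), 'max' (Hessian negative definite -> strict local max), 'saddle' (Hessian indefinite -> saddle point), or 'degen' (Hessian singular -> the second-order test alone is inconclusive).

Compute the Hessian H = grad^2 f:
  H = [[-11, 0], [0, -11]]
Verify stationarity: grad f(x*) = H x* + g = (0, 0).
Eigenvalues of H: -11, -11.
Both eigenvalues < 0, so H is negative definite -> x* is a strict local max.

max


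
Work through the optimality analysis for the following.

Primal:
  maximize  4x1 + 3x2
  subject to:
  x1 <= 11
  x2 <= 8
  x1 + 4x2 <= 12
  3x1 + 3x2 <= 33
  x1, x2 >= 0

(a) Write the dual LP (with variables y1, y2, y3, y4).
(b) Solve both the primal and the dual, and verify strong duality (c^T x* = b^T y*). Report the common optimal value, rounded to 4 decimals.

The standard primal-dual pair for 'max c^T x s.t. A x <= b, x >= 0' is:
  Dual:  min b^T y  s.t.  A^T y >= c,  y >= 0.

So the dual LP is:
  minimize  11y1 + 8y2 + 12y3 + 33y4
  subject to:
    y1 + y3 + 3y4 >= 4
    y2 + 4y3 + 3y4 >= 3
    y1, y2, y3, y4 >= 0

Solving the primal: x* = (11, 0).
  primal value c^T x* = 44.
Solving the dual: y* = (1, 0, 0, 1).
  dual value b^T y* = 44.
Strong duality: c^T x* = b^T y*. Confirmed.

44


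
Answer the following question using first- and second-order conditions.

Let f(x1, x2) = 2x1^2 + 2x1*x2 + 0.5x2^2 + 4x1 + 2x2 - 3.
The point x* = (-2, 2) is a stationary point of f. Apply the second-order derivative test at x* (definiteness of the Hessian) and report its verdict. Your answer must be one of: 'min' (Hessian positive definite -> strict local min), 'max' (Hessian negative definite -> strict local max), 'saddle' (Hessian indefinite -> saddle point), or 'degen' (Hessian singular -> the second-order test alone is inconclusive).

Compute the Hessian H = grad^2 f:
  H = [[4, 2], [2, 1]]
Verify stationarity: grad f(x*) = H x* + g = (0, 0).
Eigenvalues of H: 0, 5.
H has a zero eigenvalue (singular; positive semidefinite but not definite), so H is neither positive definite, negative definite, nor indefinite. The second-order test alone is inconclusive -> degen.
(Indeed, f is constant along the null direction of H through x*, so x* is not a strict local extremum.)

degen


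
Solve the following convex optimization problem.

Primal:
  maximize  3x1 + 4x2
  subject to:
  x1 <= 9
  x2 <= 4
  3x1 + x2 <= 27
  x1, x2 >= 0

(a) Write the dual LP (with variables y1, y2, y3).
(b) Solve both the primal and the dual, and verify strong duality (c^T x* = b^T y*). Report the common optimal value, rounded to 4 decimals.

The standard primal-dual pair for 'max c^T x s.t. A x <= b, x >= 0' is:
  Dual:  min b^T y  s.t.  A^T y >= c,  y >= 0.

So the dual LP is:
  minimize  9y1 + 4y2 + 27y3
  subject to:
    y1 + 3y3 >= 3
    y2 + y3 >= 4
    y1, y2, y3 >= 0

Solving the primal: x* = (7.6667, 4).
  primal value c^T x* = 39.
Solving the dual: y* = (0, 3, 1).
  dual value b^T y* = 39.
Strong duality: c^T x* = b^T y*. Confirmed.

39


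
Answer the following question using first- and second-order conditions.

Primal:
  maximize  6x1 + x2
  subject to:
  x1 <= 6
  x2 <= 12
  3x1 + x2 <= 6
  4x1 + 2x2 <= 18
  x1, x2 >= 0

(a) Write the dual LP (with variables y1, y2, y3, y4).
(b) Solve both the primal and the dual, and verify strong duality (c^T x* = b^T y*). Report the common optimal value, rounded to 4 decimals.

The standard primal-dual pair for 'max c^T x s.t. A x <= b, x >= 0' is:
  Dual:  min b^T y  s.t.  A^T y >= c,  y >= 0.

So the dual LP is:
  minimize  6y1 + 12y2 + 6y3 + 18y4
  subject to:
    y1 + 3y3 + 4y4 >= 6
    y2 + y3 + 2y4 >= 1
    y1, y2, y3, y4 >= 0

Solving the primal: x* = (2, 0).
  primal value c^T x* = 12.
Solving the dual: y* = (0, 0, 2, 0).
  dual value b^T y* = 12.
Strong duality: c^T x* = b^T y*. Confirmed.

12


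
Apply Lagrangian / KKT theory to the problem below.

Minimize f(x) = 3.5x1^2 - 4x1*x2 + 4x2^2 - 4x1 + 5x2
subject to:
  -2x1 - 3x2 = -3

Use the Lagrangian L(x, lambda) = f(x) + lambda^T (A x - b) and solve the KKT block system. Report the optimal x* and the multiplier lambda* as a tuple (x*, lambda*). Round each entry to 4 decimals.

Form the Lagrangian:
  L(x, lambda) = (1/2) x^T Q x + c^T x + lambda^T (A x - b)
Stationarity (grad_x L = 0): Q x + c + A^T lambda = 0.
Primal feasibility: A x = b.

This gives the KKT block system:
  [ Q   A^T ] [ x     ]   [-c ]
  [ A    0  ] [ lambda ] = [ b ]

Solving the linear system:
  x*      = (1.049, 0.3007)
  lambda* = (1.0699)
  f(x*)   = 0.2587

x* = (1.049, 0.3007), lambda* = (1.0699)


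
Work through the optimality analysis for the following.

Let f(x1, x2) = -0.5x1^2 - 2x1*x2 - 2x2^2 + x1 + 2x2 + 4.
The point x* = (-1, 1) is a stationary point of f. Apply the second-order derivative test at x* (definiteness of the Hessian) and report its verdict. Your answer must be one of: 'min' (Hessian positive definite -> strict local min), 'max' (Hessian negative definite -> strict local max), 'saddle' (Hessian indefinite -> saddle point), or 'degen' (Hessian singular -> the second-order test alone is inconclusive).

Compute the Hessian H = grad^2 f:
  H = [[-1, -2], [-2, -4]]
Verify stationarity: grad f(x*) = H x* + g = (0, 0).
Eigenvalues of H: -5, 0.
H has a zero eigenvalue (singular; negative semidefinite but not definite), so H is neither positive definite, negative definite, nor indefinite. The second-order test alone is inconclusive -> degen.
(Indeed, f is constant along the null direction of H through x*, so x* is not a strict local extremum.)

degen


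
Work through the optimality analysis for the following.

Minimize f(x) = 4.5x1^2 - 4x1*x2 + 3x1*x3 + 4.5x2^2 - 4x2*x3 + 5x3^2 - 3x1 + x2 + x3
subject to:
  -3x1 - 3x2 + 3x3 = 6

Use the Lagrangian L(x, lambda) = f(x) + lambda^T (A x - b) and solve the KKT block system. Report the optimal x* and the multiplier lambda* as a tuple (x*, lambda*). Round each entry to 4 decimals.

Form the Lagrangian:
  L(x, lambda) = (1/2) x^T Q x + c^T x + lambda^T (A x - b)
Stationarity (grad_x L = 0): Q x + c + A^T lambda = 0.
Primal feasibility: A x = b.

This gives the KKT block system:
  [ Q   A^T ] [ x     ]   [-c ]
  [ A    0  ] [ lambda ] = [ b ]

Solving the linear system:
  x*      = (-0.776, -0.92, 0.304)
  lambda* = (-1.7973)
  f(x*)   = 6.248

x* = (-0.776, -0.92, 0.304), lambda* = (-1.7973)


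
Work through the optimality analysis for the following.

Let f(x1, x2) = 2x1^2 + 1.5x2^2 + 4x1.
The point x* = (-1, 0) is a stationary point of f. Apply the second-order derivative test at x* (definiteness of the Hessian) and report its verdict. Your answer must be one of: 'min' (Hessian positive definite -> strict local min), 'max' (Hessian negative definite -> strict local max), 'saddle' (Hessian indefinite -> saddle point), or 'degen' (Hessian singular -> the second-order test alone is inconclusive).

Compute the Hessian H = grad^2 f:
  H = [[4, 0], [0, 3]]
Verify stationarity: grad f(x*) = H x* + g = (0, 0).
Eigenvalues of H: 3, 4.
Both eigenvalues > 0, so H is positive definite -> x* is a strict local min.

min


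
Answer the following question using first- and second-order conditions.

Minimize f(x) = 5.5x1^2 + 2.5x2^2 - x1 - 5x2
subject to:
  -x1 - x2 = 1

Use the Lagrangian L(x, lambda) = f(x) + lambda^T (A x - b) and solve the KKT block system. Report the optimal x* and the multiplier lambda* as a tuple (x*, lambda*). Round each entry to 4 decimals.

Form the Lagrangian:
  L(x, lambda) = (1/2) x^T Q x + c^T x + lambda^T (A x - b)
Stationarity (grad_x L = 0): Q x + c + A^T lambda = 0.
Primal feasibility: A x = b.

This gives the KKT block system:
  [ Q   A^T ] [ x     ]   [-c ]
  [ A    0  ] [ lambda ] = [ b ]

Solving the linear system:
  x*      = (-0.5625, -0.4375)
  lambda* = (-7.1875)
  f(x*)   = 4.9688

x* = (-0.5625, -0.4375), lambda* = (-7.1875)


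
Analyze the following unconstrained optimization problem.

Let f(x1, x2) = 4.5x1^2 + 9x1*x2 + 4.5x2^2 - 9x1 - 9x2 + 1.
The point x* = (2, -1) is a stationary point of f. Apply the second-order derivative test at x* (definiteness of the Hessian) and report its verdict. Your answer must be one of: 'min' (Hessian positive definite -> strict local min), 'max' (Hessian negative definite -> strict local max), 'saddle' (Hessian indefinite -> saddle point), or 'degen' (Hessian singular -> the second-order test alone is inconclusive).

Compute the Hessian H = grad^2 f:
  H = [[9, 9], [9, 9]]
Verify stationarity: grad f(x*) = H x* + g = (0, 0).
Eigenvalues of H: 0, 18.
H has a zero eigenvalue (singular; positive semidefinite but not definite), so H is neither positive definite, negative definite, nor indefinite. The second-order test alone is inconclusive -> degen.
(Indeed, f is constant along the null direction of H through x*, so x* is not a strict local extremum.)

degen


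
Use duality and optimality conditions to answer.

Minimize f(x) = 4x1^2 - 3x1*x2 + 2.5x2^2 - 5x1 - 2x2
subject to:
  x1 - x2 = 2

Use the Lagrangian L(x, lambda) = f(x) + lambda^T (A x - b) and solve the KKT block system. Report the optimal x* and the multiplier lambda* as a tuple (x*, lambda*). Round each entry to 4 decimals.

Form the Lagrangian:
  L(x, lambda) = (1/2) x^T Q x + c^T x + lambda^T (A x - b)
Stationarity (grad_x L = 0): Q x + c + A^T lambda = 0.
Primal feasibility: A x = b.

This gives the KKT block system:
  [ Q   A^T ] [ x     ]   [-c ]
  [ A    0  ] [ lambda ] = [ b ]

Solving the linear system:
  x*      = (1.5714, -0.4286)
  lambda* = (-8.8571)
  f(x*)   = 5.3571

x* = (1.5714, -0.4286), lambda* = (-8.8571)


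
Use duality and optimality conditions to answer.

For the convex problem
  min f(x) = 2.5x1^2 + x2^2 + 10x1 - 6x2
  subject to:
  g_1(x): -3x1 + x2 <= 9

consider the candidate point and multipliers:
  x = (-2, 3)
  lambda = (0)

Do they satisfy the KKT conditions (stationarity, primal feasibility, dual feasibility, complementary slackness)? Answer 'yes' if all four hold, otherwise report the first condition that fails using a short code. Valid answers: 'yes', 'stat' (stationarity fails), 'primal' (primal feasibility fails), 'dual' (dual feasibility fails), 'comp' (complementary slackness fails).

Gradient of f: grad f(x) = Q x + c = (0, 0)
Constraint values g_i(x) = a_i^T x - b_i:
  g_1((-2, 3)) = 0
Stationarity residual: grad f(x) + sum_i lambda_i a_i = (0, 0)
  -> stationarity OK
Primal feasibility (all g_i <= 0): OK
Dual feasibility (all lambda_i >= 0): OK
Complementary slackness (lambda_i * g_i(x) = 0 for all i): OK

Verdict: yes, KKT holds.

yes


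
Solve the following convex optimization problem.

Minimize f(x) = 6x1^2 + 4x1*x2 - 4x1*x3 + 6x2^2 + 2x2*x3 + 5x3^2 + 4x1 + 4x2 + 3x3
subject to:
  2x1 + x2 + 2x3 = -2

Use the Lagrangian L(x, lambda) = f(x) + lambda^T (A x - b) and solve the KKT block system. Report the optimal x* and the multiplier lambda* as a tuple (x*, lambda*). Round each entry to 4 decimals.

Form the Lagrangian:
  L(x, lambda) = (1/2) x^T Q x + c^T x + lambda^T (A x - b)
Stationarity (grad_x L = 0): Q x + c + A^T lambda = 0.
Primal feasibility: A x = b.

This gives the KKT block system:
  [ Q   A^T ] [ x     ]   [-c ]
  [ A    0  ] [ lambda ] = [ b ]

Solving the linear system:
  x*      = (-0.4694, -0.102, -0.4796)
  lambda* = (0.0612)
  f(x*)   = -1.801

x* = (-0.4694, -0.102, -0.4796), lambda* = (0.0612)


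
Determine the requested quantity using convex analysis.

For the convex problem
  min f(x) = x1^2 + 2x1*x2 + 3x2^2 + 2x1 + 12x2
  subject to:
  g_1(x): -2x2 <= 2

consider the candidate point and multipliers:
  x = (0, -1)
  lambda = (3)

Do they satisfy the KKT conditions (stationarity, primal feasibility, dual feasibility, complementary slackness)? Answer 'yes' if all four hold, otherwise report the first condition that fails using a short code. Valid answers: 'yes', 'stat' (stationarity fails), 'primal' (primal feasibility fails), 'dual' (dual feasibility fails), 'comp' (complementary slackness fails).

Gradient of f: grad f(x) = Q x + c = (0, 6)
Constraint values g_i(x) = a_i^T x - b_i:
  g_1((0, -1)) = 0
Stationarity residual: grad f(x) + sum_i lambda_i a_i = (0, 0)
  -> stationarity OK
Primal feasibility (all g_i <= 0): OK
Dual feasibility (all lambda_i >= 0): OK
Complementary slackness (lambda_i * g_i(x) = 0 for all i): OK

Verdict: yes, KKT holds.

yes


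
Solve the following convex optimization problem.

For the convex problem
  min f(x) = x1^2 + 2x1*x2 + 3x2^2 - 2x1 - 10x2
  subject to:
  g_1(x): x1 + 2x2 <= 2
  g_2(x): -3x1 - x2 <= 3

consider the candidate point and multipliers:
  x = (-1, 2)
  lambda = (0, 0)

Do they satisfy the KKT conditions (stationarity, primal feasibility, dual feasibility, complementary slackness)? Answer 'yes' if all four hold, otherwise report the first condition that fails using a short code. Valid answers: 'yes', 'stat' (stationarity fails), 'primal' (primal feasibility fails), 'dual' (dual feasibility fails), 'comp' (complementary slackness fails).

Gradient of f: grad f(x) = Q x + c = (0, 0)
Constraint values g_i(x) = a_i^T x - b_i:
  g_1((-1, 2)) = 1
  g_2((-1, 2)) = -2
Stationarity residual: grad f(x) + sum_i lambda_i a_i = (0, 0)
  -> stationarity OK
Primal feasibility (all g_i <= 0): FAILS
Dual feasibility (all lambda_i >= 0): OK
Complementary slackness (lambda_i * g_i(x) = 0 for all i): OK

Verdict: the first failing condition is primal_feasibility -> primal.

primal


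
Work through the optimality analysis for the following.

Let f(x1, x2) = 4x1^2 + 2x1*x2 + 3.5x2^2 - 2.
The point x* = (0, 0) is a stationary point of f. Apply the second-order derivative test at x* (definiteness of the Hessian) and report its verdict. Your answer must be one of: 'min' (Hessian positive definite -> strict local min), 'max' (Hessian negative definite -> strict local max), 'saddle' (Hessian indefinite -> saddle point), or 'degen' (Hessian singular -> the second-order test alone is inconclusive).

Compute the Hessian H = grad^2 f:
  H = [[8, 2], [2, 7]]
Verify stationarity: grad f(x*) = H x* + g = (0, 0).
Eigenvalues of H: 5.4384, 9.5616.
Both eigenvalues > 0, so H is positive definite -> x* is a strict local min.

min


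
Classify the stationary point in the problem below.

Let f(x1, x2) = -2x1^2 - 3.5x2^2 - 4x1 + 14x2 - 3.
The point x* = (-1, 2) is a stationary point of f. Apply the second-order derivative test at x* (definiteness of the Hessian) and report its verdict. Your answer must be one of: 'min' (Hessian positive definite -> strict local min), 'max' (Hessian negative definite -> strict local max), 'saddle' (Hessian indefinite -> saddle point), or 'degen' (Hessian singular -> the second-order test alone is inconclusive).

Compute the Hessian H = grad^2 f:
  H = [[-4, 0], [0, -7]]
Verify stationarity: grad f(x*) = H x* + g = (0, 0).
Eigenvalues of H: -7, -4.
Both eigenvalues < 0, so H is negative definite -> x* is a strict local max.

max


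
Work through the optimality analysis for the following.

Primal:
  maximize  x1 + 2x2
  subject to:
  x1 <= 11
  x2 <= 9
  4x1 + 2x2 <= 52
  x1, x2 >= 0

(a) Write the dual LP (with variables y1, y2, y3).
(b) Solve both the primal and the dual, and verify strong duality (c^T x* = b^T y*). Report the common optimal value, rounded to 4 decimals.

The standard primal-dual pair for 'max c^T x s.t. A x <= b, x >= 0' is:
  Dual:  min b^T y  s.t.  A^T y >= c,  y >= 0.

So the dual LP is:
  minimize  11y1 + 9y2 + 52y3
  subject to:
    y1 + 4y3 >= 1
    y2 + 2y3 >= 2
    y1, y2, y3 >= 0

Solving the primal: x* = (8.5, 9).
  primal value c^T x* = 26.5.
Solving the dual: y* = (0, 1.5, 0.25).
  dual value b^T y* = 26.5.
Strong duality: c^T x* = b^T y*. Confirmed.

26.5


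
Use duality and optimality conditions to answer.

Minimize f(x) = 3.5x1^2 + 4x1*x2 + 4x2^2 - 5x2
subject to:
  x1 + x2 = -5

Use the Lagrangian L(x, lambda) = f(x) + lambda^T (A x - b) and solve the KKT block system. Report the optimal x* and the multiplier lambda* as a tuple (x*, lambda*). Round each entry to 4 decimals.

Form the Lagrangian:
  L(x, lambda) = (1/2) x^T Q x + c^T x + lambda^T (A x - b)
Stationarity (grad_x L = 0): Q x + c + A^T lambda = 0.
Primal feasibility: A x = b.

This gives the KKT block system:
  [ Q   A^T ] [ x     ]   [-c ]
  [ A    0  ] [ lambda ] = [ b ]

Solving the linear system:
  x*      = (-3.5714, -1.4286)
  lambda* = (30.7143)
  f(x*)   = 80.3571

x* = (-3.5714, -1.4286), lambda* = (30.7143)


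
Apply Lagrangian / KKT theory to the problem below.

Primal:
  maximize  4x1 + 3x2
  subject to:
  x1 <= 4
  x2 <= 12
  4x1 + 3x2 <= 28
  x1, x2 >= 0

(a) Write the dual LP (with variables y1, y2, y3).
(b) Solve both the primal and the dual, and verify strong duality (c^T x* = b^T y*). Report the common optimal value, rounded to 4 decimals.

The standard primal-dual pair for 'max c^T x s.t. A x <= b, x >= 0' is:
  Dual:  min b^T y  s.t.  A^T y >= c,  y >= 0.

So the dual LP is:
  minimize  4y1 + 12y2 + 28y3
  subject to:
    y1 + 4y3 >= 4
    y2 + 3y3 >= 3
    y1, y2, y3 >= 0

Solving the primal: x* = (0, 9.3333).
  primal value c^T x* = 28.
Solving the dual: y* = (0, 0, 1).
  dual value b^T y* = 28.
Strong duality: c^T x* = b^T y*. Confirmed.

28


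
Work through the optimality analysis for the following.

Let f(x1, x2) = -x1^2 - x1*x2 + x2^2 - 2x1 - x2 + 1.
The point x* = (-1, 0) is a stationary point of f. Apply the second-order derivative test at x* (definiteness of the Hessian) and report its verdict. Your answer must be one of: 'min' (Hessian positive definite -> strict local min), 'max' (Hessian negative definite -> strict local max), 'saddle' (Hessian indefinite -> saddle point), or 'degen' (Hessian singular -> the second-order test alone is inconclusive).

Compute the Hessian H = grad^2 f:
  H = [[-2, -1], [-1, 2]]
Verify stationarity: grad f(x*) = H x* + g = (0, 0).
Eigenvalues of H: -2.2361, 2.2361.
Eigenvalues have mixed signs, so H is indefinite -> x* is a saddle point.

saddle


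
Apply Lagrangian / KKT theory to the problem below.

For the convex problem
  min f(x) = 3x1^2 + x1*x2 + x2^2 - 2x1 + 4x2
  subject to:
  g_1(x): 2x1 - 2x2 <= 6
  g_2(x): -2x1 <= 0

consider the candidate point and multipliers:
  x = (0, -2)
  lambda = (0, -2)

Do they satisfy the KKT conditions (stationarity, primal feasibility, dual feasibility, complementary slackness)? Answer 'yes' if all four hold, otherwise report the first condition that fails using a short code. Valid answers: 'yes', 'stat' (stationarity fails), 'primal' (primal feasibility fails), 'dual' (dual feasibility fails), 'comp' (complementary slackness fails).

Gradient of f: grad f(x) = Q x + c = (-4, 0)
Constraint values g_i(x) = a_i^T x - b_i:
  g_1((0, -2)) = -2
  g_2((0, -2)) = 0
Stationarity residual: grad f(x) + sum_i lambda_i a_i = (0, 0)
  -> stationarity OK
Primal feasibility (all g_i <= 0): OK
Dual feasibility (all lambda_i >= 0): FAILS
Complementary slackness (lambda_i * g_i(x) = 0 for all i): OK

Verdict: the first failing condition is dual_feasibility -> dual.

dual


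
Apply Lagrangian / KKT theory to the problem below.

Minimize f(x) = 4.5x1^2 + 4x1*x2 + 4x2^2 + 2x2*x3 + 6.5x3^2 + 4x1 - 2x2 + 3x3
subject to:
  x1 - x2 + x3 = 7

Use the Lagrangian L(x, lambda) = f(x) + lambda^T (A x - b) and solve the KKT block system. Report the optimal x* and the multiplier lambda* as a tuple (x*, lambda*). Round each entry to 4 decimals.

Form the Lagrangian:
  L(x, lambda) = (1/2) x^T Q x + c^T x + lambda^T (A x - b)
Stationarity (grad_x L = 0): Q x + c + A^T lambda = 0.
Primal feasibility: A x = b.

This gives the KKT block system:
  [ Q   A^T ] [ x     ]   [-c ]
  [ A    0  ] [ lambda ] = [ b ]

Solving the linear system:
  x*      = (2.5268, -3.1282, 1.345)
  lambda* = (-14.2284)
  f(x*)   = 59.9988

x* = (2.5268, -3.1282, 1.345), lambda* = (-14.2284)


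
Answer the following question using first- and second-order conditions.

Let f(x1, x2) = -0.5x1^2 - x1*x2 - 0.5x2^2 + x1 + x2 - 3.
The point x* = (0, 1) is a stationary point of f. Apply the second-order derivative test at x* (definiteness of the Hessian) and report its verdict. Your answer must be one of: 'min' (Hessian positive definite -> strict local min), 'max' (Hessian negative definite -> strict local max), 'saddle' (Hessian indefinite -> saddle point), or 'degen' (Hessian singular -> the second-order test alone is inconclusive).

Compute the Hessian H = grad^2 f:
  H = [[-1, -1], [-1, -1]]
Verify stationarity: grad f(x*) = H x* + g = (0, 0).
Eigenvalues of H: -2, 0.
H has a zero eigenvalue (singular; negative semidefinite but not definite), so H is neither positive definite, negative definite, nor indefinite. The second-order test alone is inconclusive -> degen.
(Indeed, f is constant along the null direction of H through x*, so x* is not a strict local extremum.)

degen


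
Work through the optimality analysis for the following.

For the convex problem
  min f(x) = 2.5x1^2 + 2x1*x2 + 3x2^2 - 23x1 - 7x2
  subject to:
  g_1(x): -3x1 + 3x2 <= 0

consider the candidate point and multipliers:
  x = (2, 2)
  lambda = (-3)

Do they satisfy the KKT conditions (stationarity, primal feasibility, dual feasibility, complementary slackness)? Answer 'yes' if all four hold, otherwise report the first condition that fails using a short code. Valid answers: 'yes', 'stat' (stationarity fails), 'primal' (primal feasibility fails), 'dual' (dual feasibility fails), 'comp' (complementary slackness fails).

Gradient of f: grad f(x) = Q x + c = (-9, 9)
Constraint values g_i(x) = a_i^T x - b_i:
  g_1((2, 2)) = 0
Stationarity residual: grad f(x) + sum_i lambda_i a_i = (0, 0)
  -> stationarity OK
Primal feasibility (all g_i <= 0): OK
Dual feasibility (all lambda_i >= 0): FAILS
Complementary slackness (lambda_i * g_i(x) = 0 for all i): OK

Verdict: the first failing condition is dual_feasibility -> dual.

dual


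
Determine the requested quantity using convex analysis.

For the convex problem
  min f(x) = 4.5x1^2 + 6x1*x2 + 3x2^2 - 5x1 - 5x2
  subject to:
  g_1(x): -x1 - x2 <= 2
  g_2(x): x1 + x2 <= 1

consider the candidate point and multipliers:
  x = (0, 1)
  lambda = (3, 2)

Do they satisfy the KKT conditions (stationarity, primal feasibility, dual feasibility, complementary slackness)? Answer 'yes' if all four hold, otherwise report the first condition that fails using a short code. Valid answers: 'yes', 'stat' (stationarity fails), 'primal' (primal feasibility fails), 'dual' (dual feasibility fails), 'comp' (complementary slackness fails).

Gradient of f: grad f(x) = Q x + c = (1, 1)
Constraint values g_i(x) = a_i^T x - b_i:
  g_1((0, 1)) = -3
  g_2((0, 1)) = 0
Stationarity residual: grad f(x) + sum_i lambda_i a_i = (0, 0)
  -> stationarity OK
Primal feasibility (all g_i <= 0): OK
Dual feasibility (all lambda_i >= 0): OK
Complementary slackness (lambda_i * g_i(x) = 0 for all i): FAILS

Verdict: the first failing condition is complementary_slackness -> comp.

comp


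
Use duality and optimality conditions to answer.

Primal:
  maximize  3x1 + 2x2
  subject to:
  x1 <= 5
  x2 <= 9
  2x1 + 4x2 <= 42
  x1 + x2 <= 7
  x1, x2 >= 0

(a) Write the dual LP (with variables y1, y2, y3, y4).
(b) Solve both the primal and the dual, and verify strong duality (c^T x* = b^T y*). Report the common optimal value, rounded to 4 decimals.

The standard primal-dual pair for 'max c^T x s.t. A x <= b, x >= 0' is:
  Dual:  min b^T y  s.t.  A^T y >= c,  y >= 0.

So the dual LP is:
  minimize  5y1 + 9y2 + 42y3 + 7y4
  subject to:
    y1 + 2y3 + y4 >= 3
    y2 + 4y3 + y4 >= 2
    y1, y2, y3, y4 >= 0

Solving the primal: x* = (5, 2).
  primal value c^T x* = 19.
Solving the dual: y* = (1, 0, 0, 2).
  dual value b^T y* = 19.
Strong duality: c^T x* = b^T y*. Confirmed.

19


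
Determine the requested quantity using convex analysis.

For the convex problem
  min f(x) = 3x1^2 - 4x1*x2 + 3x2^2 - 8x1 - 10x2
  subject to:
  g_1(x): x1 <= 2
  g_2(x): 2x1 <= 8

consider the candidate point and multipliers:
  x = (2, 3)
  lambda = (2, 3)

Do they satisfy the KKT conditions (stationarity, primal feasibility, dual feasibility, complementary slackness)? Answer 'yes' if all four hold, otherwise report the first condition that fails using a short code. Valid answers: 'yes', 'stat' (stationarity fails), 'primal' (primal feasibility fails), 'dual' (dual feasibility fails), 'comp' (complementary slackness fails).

Gradient of f: grad f(x) = Q x + c = (-8, 0)
Constraint values g_i(x) = a_i^T x - b_i:
  g_1((2, 3)) = 0
  g_2((2, 3)) = -4
Stationarity residual: grad f(x) + sum_i lambda_i a_i = (0, 0)
  -> stationarity OK
Primal feasibility (all g_i <= 0): OK
Dual feasibility (all lambda_i >= 0): OK
Complementary slackness (lambda_i * g_i(x) = 0 for all i): FAILS

Verdict: the first failing condition is complementary_slackness -> comp.

comp


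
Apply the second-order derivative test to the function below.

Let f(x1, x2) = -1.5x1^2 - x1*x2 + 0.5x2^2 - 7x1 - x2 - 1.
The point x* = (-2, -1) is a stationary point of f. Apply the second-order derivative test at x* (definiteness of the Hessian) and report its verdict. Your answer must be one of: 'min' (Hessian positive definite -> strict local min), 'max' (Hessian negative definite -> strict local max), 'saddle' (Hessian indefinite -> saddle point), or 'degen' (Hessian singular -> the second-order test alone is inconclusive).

Compute the Hessian H = grad^2 f:
  H = [[-3, -1], [-1, 1]]
Verify stationarity: grad f(x*) = H x* + g = (0, 0).
Eigenvalues of H: -3.2361, 1.2361.
Eigenvalues have mixed signs, so H is indefinite -> x* is a saddle point.

saddle


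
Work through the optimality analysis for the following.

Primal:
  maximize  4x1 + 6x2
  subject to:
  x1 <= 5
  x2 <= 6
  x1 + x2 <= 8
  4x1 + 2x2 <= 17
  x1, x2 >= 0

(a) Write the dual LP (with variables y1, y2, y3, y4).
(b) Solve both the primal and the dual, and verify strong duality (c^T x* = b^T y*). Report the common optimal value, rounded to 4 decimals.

The standard primal-dual pair for 'max c^T x s.t. A x <= b, x >= 0' is:
  Dual:  min b^T y  s.t.  A^T y >= c,  y >= 0.

So the dual LP is:
  minimize  5y1 + 6y2 + 8y3 + 17y4
  subject to:
    y1 + y3 + 4y4 >= 4
    y2 + y3 + 2y4 >= 6
    y1, y2, y3, y4 >= 0

Solving the primal: x* = (1.25, 6).
  primal value c^T x* = 41.
Solving the dual: y* = (0, 4, 0, 1).
  dual value b^T y* = 41.
Strong duality: c^T x* = b^T y*. Confirmed.

41


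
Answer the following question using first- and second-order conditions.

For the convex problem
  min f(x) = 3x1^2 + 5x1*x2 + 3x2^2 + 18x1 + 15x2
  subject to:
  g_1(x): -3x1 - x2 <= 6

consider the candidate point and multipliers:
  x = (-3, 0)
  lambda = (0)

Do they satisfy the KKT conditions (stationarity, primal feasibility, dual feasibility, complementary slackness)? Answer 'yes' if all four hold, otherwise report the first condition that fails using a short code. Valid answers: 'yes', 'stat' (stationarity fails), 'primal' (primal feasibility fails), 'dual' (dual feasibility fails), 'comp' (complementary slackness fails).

Gradient of f: grad f(x) = Q x + c = (0, 0)
Constraint values g_i(x) = a_i^T x - b_i:
  g_1((-3, 0)) = 3
Stationarity residual: grad f(x) + sum_i lambda_i a_i = (0, 0)
  -> stationarity OK
Primal feasibility (all g_i <= 0): FAILS
Dual feasibility (all lambda_i >= 0): OK
Complementary slackness (lambda_i * g_i(x) = 0 for all i): OK

Verdict: the first failing condition is primal_feasibility -> primal.

primal


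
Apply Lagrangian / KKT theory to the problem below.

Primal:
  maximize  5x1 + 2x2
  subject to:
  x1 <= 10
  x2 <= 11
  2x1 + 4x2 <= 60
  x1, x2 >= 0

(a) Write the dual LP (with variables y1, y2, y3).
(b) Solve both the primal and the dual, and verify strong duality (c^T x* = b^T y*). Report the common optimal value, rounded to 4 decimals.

The standard primal-dual pair for 'max c^T x s.t. A x <= b, x >= 0' is:
  Dual:  min b^T y  s.t.  A^T y >= c,  y >= 0.

So the dual LP is:
  minimize  10y1 + 11y2 + 60y3
  subject to:
    y1 + 2y3 >= 5
    y2 + 4y3 >= 2
    y1, y2, y3 >= 0

Solving the primal: x* = (10, 10).
  primal value c^T x* = 70.
Solving the dual: y* = (4, 0, 0.5).
  dual value b^T y* = 70.
Strong duality: c^T x* = b^T y*. Confirmed.

70


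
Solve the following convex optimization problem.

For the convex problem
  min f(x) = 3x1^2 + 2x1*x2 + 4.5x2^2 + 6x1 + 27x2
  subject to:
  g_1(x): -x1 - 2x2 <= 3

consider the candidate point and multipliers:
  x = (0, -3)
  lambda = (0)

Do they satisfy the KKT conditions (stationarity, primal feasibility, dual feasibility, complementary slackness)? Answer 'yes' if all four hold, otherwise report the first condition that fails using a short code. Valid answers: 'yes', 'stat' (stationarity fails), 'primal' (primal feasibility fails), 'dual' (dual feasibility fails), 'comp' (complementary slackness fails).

Gradient of f: grad f(x) = Q x + c = (0, 0)
Constraint values g_i(x) = a_i^T x - b_i:
  g_1((0, -3)) = 3
Stationarity residual: grad f(x) + sum_i lambda_i a_i = (0, 0)
  -> stationarity OK
Primal feasibility (all g_i <= 0): FAILS
Dual feasibility (all lambda_i >= 0): OK
Complementary slackness (lambda_i * g_i(x) = 0 for all i): OK

Verdict: the first failing condition is primal_feasibility -> primal.

primal


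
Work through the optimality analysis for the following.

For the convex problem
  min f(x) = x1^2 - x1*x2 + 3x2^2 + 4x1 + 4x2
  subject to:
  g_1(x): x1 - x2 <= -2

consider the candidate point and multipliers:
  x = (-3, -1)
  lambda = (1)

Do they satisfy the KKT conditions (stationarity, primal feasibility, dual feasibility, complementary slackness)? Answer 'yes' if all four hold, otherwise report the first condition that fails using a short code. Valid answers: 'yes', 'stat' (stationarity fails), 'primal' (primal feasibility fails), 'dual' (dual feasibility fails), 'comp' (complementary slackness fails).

Gradient of f: grad f(x) = Q x + c = (-1, 1)
Constraint values g_i(x) = a_i^T x - b_i:
  g_1((-3, -1)) = 0
Stationarity residual: grad f(x) + sum_i lambda_i a_i = (0, 0)
  -> stationarity OK
Primal feasibility (all g_i <= 0): OK
Dual feasibility (all lambda_i >= 0): OK
Complementary slackness (lambda_i * g_i(x) = 0 for all i): OK

Verdict: yes, KKT holds.

yes


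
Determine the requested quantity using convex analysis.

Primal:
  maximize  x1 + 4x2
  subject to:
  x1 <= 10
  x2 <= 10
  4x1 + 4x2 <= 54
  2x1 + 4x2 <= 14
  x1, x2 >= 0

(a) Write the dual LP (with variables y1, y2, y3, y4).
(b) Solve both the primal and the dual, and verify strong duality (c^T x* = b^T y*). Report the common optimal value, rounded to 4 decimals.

The standard primal-dual pair for 'max c^T x s.t. A x <= b, x >= 0' is:
  Dual:  min b^T y  s.t.  A^T y >= c,  y >= 0.

So the dual LP is:
  minimize  10y1 + 10y2 + 54y3 + 14y4
  subject to:
    y1 + 4y3 + 2y4 >= 1
    y2 + 4y3 + 4y4 >= 4
    y1, y2, y3, y4 >= 0

Solving the primal: x* = (0, 3.5).
  primal value c^T x* = 14.
Solving the dual: y* = (0, 0, 0, 1).
  dual value b^T y* = 14.
Strong duality: c^T x* = b^T y*. Confirmed.

14


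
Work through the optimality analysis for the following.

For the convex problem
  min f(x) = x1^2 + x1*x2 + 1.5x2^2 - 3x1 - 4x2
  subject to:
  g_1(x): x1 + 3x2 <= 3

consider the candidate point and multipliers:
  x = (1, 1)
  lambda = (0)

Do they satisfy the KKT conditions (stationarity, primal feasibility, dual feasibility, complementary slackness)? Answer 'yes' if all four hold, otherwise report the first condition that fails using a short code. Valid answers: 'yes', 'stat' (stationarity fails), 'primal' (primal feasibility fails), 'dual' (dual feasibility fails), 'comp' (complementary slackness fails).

Gradient of f: grad f(x) = Q x + c = (0, 0)
Constraint values g_i(x) = a_i^T x - b_i:
  g_1((1, 1)) = 1
Stationarity residual: grad f(x) + sum_i lambda_i a_i = (0, 0)
  -> stationarity OK
Primal feasibility (all g_i <= 0): FAILS
Dual feasibility (all lambda_i >= 0): OK
Complementary slackness (lambda_i * g_i(x) = 0 for all i): OK

Verdict: the first failing condition is primal_feasibility -> primal.

primal


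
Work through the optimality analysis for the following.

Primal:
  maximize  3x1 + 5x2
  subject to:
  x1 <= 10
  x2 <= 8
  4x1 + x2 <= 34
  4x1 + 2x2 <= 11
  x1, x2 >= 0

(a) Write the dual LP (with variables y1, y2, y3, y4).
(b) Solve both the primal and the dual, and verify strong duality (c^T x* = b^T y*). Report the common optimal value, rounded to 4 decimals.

The standard primal-dual pair for 'max c^T x s.t. A x <= b, x >= 0' is:
  Dual:  min b^T y  s.t.  A^T y >= c,  y >= 0.

So the dual LP is:
  minimize  10y1 + 8y2 + 34y3 + 11y4
  subject to:
    y1 + 4y3 + 4y4 >= 3
    y2 + y3 + 2y4 >= 5
    y1, y2, y3, y4 >= 0

Solving the primal: x* = (0, 5.5).
  primal value c^T x* = 27.5.
Solving the dual: y* = (0, 0, 0, 2.5).
  dual value b^T y* = 27.5.
Strong duality: c^T x* = b^T y*. Confirmed.

27.5


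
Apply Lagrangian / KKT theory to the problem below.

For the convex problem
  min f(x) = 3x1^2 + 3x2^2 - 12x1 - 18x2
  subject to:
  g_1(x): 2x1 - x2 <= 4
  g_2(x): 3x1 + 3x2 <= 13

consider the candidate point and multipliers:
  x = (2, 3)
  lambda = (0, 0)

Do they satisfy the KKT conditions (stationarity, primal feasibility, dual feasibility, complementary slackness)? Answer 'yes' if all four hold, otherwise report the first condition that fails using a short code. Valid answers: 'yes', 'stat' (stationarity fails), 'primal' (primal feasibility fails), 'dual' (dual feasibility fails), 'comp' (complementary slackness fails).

Gradient of f: grad f(x) = Q x + c = (0, 0)
Constraint values g_i(x) = a_i^T x - b_i:
  g_1((2, 3)) = -3
  g_2((2, 3)) = 2
Stationarity residual: grad f(x) + sum_i lambda_i a_i = (0, 0)
  -> stationarity OK
Primal feasibility (all g_i <= 0): FAILS
Dual feasibility (all lambda_i >= 0): OK
Complementary slackness (lambda_i * g_i(x) = 0 for all i): OK

Verdict: the first failing condition is primal_feasibility -> primal.

primal


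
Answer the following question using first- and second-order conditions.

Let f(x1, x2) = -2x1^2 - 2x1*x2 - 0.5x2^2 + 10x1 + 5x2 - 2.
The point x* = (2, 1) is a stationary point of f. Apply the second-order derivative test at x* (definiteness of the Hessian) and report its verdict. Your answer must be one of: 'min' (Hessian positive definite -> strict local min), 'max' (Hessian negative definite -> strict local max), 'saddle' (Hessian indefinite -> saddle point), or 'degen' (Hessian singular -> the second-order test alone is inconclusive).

Compute the Hessian H = grad^2 f:
  H = [[-4, -2], [-2, -1]]
Verify stationarity: grad f(x*) = H x* + g = (0, 0).
Eigenvalues of H: -5, 0.
H has a zero eigenvalue (singular; negative semidefinite but not definite), so H is neither positive definite, negative definite, nor indefinite. The second-order test alone is inconclusive -> degen.
(Indeed, f is constant along the null direction of H through x*, so x* is not a strict local extremum.)

degen


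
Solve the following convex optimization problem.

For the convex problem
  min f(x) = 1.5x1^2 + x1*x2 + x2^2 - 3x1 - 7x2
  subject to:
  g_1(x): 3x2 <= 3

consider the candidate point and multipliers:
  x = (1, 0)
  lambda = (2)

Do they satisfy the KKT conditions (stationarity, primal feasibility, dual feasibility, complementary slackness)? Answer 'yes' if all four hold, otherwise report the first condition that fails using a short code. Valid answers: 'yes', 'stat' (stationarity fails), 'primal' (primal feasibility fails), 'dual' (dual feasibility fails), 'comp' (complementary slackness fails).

Gradient of f: grad f(x) = Q x + c = (0, -6)
Constraint values g_i(x) = a_i^T x - b_i:
  g_1((1, 0)) = -3
Stationarity residual: grad f(x) + sum_i lambda_i a_i = (0, 0)
  -> stationarity OK
Primal feasibility (all g_i <= 0): OK
Dual feasibility (all lambda_i >= 0): OK
Complementary slackness (lambda_i * g_i(x) = 0 for all i): FAILS

Verdict: the first failing condition is complementary_slackness -> comp.

comp


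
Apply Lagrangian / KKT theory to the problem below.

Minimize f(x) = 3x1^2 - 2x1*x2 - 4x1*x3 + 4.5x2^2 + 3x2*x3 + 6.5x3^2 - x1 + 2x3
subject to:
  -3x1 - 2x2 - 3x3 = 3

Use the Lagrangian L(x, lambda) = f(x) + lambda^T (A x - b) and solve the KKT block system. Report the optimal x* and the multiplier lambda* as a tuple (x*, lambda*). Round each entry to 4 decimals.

Form the Lagrangian:
  L(x, lambda) = (1/2) x^T Q x + c^T x + lambda^T (A x - b)
Stationarity (grad_x L = 0): Q x + c + A^T lambda = 0.
Primal feasibility: A x = b.

This gives the KKT block system:
  [ Q   A^T ] [ x     ]   [-c ]
  [ A    0  ] [ lambda ] = [ b ]

Solving the linear system:
  x*      = (-0.492, -0.1129, -0.4327)
  lambda* = (-0.6652)
  f(x*)   = 0.8111

x* = (-0.492, -0.1129, -0.4327), lambda* = (-0.6652)


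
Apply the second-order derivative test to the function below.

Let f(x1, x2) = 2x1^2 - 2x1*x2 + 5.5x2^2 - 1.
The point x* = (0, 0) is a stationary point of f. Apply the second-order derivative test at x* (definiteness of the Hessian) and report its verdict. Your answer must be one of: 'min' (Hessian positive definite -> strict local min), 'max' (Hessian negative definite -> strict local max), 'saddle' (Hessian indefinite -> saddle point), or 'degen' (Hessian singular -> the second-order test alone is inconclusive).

Compute the Hessian H = grad^2 f:
  H = [[4, -2], [-2, 11]]
Verify stationarity: grad f(x*) = H x* + g = (0, 0).
Eigenvalues of H: 3.4689, 11.5311.
Both eigenvalues > 0, so H is positive definite -> x* is a strict local min.

min


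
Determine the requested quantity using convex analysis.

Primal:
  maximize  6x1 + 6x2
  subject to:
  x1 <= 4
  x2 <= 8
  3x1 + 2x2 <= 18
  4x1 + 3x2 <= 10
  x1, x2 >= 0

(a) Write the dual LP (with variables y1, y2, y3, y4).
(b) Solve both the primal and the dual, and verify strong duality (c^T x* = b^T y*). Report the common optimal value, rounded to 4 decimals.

The standard primal-dual pair for 'max c^T x s.t. A x <= b, x >= 0' is:
  Dual:  min b^T y  s.t.  A^T y >= c,  y >= 0.

So the dual LP is:
  minimize  4y1 + 8y2 + 18y3 + 10y4
  subject to:
    y1 + 3y3 + 4y4 >= 6
    y2 + 2y3 + 3y4 >= 6
    y1, y2, y3, y4 >= 0

Solving the primal: x* = (0, 3.3333).
  primal value c^T x* = 20.
Solving the dual: y* = (0, 0, 0, 2).
  dual value b^T y* = 20.
Strong duality: c^T x* = b^T y*. Confirmed.

20
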